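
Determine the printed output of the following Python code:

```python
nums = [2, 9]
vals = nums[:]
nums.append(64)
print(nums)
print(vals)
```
[2, 9, 64]
[2, 9]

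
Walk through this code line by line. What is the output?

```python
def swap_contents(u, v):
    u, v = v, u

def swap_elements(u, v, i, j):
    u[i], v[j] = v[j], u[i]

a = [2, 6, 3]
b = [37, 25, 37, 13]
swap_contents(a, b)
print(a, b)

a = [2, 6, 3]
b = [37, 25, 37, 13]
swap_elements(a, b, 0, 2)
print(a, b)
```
[2, 6, 3] [37, 25, 37, 13]
[37, 6, 3] [37, 25, 2, 13]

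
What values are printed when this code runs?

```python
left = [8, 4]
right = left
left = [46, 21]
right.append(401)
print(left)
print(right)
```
[46, 21]
[8, 4, 401]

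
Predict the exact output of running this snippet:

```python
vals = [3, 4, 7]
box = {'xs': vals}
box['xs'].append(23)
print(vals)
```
[3, 4, 7, 23]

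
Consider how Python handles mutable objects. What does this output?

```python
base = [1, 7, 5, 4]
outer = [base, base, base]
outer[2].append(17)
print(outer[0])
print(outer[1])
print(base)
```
[1, 7, 5, 4, 17]
[1, 7, 5, 4, 17]
[1, 7, 5, 4, 17]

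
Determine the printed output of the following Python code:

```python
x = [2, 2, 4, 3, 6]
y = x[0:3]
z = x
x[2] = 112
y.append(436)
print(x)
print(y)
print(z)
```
[2, 2, 112, 3, 6]
[2, 2, 4, 436]
[2, 2, 112, 3, 6]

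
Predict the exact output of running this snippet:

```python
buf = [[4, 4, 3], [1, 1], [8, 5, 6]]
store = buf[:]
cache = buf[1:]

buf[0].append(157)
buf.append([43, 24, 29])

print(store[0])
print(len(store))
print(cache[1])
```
[4, 4, 3, 157]
3
[8, 5, 6]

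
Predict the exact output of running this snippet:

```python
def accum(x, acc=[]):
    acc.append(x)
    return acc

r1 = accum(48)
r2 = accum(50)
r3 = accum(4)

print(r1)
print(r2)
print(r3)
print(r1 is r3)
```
[48, 50, 4]
[48, 50, 4]
[48, 50, 4]
True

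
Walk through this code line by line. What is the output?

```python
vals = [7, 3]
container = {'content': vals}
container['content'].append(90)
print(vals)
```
[7, 3, 90]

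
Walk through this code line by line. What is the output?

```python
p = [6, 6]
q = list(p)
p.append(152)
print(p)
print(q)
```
[6, 6, 152]
[6, 6]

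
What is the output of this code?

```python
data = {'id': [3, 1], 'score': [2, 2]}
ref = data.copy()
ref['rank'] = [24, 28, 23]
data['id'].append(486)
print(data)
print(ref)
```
{'id': [3, 1, 486], 'score': [2, 2]}
{'id': [3, 1, 486], 'score': [2, 2], 'rank': [24, 28, 23]}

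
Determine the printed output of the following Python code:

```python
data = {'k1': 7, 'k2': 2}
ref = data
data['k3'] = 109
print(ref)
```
{'k1': 7, 'k2': 2, 'k3': 109}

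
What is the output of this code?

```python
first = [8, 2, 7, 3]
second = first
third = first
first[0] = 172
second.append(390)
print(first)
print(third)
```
[172, 2, 7, 3, 390]
[172, 2, 7, 3, 390]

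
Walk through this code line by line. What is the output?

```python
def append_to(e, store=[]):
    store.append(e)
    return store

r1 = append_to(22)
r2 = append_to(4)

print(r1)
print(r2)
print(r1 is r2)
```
[22, 4]
[22, 4]
True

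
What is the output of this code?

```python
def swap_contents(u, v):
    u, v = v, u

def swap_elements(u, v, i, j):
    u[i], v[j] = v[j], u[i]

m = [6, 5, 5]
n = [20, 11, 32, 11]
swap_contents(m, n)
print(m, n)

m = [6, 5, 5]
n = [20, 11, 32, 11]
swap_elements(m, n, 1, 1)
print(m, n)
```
[6, 5, 5] [20, 11, 32, 11]
[6, 11, 5] [20, 5, 32, 11]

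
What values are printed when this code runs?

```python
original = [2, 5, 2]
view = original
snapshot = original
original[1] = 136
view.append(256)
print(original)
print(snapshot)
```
[2, 136, 2, 256]
[2, 136, 2, 256]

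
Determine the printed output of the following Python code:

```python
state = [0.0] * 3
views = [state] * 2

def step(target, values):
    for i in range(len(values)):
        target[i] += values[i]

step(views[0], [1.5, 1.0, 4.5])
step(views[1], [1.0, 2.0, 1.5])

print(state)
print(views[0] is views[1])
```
[2.5, 3.0, 6.0]
True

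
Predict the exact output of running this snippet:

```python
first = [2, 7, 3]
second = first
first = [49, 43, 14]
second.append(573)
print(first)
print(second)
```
[49, 43, 14]
[2, 7, 3, 573]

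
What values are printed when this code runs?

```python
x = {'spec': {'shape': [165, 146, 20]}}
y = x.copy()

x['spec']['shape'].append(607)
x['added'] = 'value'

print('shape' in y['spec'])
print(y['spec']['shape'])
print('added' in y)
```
True
[165, 146, 20, 607]
False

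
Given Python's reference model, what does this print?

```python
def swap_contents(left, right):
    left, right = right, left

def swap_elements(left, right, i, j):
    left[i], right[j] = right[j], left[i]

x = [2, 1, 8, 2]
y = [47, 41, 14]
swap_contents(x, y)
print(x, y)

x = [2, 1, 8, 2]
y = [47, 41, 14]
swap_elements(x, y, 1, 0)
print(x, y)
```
[2, 1, 8, 2] [47, 41, 14]
[2, 47, 8, 2] [1, 41, 14]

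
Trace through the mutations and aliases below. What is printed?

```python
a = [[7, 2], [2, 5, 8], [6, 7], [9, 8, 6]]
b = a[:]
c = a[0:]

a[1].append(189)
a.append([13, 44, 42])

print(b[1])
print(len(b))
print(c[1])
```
[2, 5, 8, 189]
4
[2, 5, 8, 189]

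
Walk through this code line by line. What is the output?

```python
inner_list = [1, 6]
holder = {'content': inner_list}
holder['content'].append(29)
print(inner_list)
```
[1, 6, 29]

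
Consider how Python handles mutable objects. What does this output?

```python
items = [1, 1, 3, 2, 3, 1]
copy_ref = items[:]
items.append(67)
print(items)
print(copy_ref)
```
[1, 1, 3, 2, 3, 1, 67]
[1, 1, 3, 2, 3, 1]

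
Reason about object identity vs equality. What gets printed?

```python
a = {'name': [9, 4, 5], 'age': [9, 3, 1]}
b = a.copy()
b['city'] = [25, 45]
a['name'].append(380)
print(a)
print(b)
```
{'name': [9, 4, 5, 380], 'age': [9, 3, 1]}
{'name': [9, 4, 5, 380], 'age': [9, 3, 1], 'city': [25, 45]}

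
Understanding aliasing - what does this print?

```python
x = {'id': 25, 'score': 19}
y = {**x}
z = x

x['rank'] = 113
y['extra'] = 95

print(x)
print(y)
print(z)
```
{'id': 25, 'score': 19, 'rank': 113}
{'id': 25, 'score': 19, 'extra': 95}
{'id': 25, 'score': 19, 'rank': 113}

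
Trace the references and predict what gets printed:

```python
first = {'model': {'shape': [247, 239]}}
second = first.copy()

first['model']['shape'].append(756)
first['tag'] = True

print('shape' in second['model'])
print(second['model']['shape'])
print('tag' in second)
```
True
[247, 239, 756]
False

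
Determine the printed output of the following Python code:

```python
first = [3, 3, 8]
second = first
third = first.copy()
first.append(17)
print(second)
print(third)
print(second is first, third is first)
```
[3, 3, 8, 17]
[3, 3, 8]
True False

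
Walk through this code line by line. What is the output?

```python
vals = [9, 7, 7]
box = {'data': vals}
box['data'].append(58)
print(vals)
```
[9, 7, 7, 58]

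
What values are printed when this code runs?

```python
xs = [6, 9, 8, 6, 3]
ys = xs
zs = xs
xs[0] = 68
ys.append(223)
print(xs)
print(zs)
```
[68, 9, 8, 6, 3, 223]
[68, 9, 8, 6, 3, 223]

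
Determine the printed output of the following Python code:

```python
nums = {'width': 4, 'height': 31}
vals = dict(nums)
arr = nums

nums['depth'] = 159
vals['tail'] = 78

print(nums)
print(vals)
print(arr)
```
{'width': 4, 'height': 31, 'depth': 159}
{'width': 4, 'height': 31, 'tail': 78}
{'width': 4, 'height': 31, 'depth': 159}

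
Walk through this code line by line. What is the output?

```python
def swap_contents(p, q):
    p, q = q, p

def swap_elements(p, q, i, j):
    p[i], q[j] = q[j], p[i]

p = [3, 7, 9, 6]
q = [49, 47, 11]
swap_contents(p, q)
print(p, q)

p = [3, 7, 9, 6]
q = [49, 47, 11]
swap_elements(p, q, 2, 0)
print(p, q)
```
[3, 7, 9, 6] [49, 47, 11]
[3, 7, 49, 6] [9, 47, 11]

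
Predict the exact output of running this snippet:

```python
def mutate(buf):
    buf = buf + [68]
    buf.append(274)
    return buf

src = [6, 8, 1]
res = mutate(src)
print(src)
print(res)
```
[6, 8, 1]
[6, 8, 1, 68, 274]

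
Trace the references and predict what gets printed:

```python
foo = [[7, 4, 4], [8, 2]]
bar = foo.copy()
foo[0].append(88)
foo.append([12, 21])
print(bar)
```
[[7, 4, 4, 88], [8, 2]]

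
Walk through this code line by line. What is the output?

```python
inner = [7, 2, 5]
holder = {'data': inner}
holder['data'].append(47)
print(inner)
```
[7, 2, 5, 47]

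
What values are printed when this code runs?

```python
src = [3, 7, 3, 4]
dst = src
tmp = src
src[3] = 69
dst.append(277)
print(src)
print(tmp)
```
[3, 7, 3, 69, 277]
[3, 7, 3, 69, 277]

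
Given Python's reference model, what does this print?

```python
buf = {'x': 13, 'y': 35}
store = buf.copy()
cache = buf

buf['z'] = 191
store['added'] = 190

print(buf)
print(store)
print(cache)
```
{'x': 13, 'y': 35, 'z': 191}
{'x': 13, 'y': 35, 'added': 190}
{'x': 13, 'y': 35, 'z': 191}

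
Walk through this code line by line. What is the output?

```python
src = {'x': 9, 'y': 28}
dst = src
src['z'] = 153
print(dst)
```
{'x': 9, 'y': 28, 'z': 153}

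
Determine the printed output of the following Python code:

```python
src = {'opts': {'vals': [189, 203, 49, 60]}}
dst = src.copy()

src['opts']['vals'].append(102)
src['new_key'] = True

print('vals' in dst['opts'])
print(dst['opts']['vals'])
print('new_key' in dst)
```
True
[189, 203, 49, 60, 102]
False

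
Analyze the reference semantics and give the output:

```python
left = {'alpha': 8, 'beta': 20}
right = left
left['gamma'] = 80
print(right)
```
{'alpha': 8, 'beta': 20, 'gamma': 80}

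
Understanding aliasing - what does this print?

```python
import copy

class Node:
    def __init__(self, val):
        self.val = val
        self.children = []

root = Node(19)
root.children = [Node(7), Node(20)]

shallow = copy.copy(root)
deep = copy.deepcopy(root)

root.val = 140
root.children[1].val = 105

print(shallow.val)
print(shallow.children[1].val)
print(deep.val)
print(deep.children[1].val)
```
19
105
19
20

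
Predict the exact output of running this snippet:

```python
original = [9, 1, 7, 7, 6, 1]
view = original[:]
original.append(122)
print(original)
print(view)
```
[9, 1, 7, 7, 6, 1, 122]
[9, 1, 7, 7, 6, 1]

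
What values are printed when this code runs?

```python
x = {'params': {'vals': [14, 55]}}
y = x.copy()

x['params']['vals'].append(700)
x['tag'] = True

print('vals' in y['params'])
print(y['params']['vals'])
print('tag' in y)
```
True
[14, 55, 700]
False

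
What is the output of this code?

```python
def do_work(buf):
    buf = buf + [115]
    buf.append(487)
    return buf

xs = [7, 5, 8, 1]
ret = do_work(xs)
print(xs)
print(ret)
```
[7, 5, 8, 1]
[7, 5, 8, 1, 115, 487]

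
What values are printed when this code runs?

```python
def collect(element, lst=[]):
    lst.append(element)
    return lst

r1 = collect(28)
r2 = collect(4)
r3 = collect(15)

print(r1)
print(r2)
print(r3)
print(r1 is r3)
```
[28, 4, 15]
[28, 4, 15]
[28, 4, 15]
True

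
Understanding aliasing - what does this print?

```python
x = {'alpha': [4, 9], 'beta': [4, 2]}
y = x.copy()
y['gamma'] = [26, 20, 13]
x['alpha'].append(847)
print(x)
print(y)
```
{'alpha': [4, 9, 847], 'beta': [4, 2]}
{'alpha': [4, 9, 847], 'beta': [4, 2], 'gamma': [26, 20, 13]}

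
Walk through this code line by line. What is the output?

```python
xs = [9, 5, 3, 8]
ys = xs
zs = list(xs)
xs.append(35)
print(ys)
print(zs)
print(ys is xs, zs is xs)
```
[9, 5, 3, 8, 35]
[9, 5, 3, 8]
True False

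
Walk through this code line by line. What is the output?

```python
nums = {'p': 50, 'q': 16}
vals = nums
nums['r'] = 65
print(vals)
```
{'p': 50, 'q': 16, 'r': 65}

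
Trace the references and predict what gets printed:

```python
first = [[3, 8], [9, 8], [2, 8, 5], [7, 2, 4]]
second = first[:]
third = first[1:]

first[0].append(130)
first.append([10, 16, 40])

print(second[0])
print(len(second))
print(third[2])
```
[3, 8, 130]
4
[7, 2, 4]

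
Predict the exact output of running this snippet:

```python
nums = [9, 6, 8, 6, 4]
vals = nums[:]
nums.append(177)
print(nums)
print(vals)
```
[9, 6, 8, 6, 4, 177]
[9, 6, 8, 6, 4]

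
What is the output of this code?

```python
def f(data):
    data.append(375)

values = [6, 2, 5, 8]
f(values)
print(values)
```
[6, 2, 5, 8, 375]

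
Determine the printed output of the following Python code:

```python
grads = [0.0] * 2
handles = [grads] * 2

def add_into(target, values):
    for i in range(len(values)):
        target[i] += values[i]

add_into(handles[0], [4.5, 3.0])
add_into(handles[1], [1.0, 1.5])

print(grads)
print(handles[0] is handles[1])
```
[5.5, 4.5]
True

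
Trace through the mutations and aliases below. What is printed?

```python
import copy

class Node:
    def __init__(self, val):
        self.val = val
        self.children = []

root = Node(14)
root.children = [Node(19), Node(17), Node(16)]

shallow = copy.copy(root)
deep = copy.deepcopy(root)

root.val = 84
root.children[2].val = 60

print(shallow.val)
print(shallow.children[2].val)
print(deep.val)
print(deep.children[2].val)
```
14
60
14
16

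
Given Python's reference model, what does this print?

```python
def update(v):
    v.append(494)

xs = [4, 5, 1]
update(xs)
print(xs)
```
[4, 5, 1, 494]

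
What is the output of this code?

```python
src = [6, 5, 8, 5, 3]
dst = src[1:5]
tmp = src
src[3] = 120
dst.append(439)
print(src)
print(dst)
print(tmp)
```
[6, 5, 8, 120, 3]
[5, 8, 5, 3, 439]
[6, 5, 8, 120, 3]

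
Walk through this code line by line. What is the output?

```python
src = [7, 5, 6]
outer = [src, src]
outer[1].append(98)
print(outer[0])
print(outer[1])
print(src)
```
[7, 5, 6, 98]
[7, 5, 6, 98]
[7, 5, 6, 98]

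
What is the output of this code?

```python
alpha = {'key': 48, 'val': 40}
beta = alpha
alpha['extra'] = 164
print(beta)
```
{'key': 48, 'val': 40, 'extra': 164}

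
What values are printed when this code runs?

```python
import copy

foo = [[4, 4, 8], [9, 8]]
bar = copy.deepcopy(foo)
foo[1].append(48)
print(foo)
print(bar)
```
[[4, 4, 8], [9, 8, 48]]
[[4, 4, 8], [9, 8]]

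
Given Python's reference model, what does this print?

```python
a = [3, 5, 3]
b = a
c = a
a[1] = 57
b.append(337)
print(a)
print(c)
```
[3, 57, 3, 337]
[3, 57, 3, 337]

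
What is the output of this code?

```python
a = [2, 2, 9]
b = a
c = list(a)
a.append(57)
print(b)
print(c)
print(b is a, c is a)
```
[2, 2, 9, 57]
[2, 2, 9]
True False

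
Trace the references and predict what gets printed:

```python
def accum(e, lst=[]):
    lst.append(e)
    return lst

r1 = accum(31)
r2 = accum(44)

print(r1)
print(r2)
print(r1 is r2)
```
[31, 44]
[31, 44]
True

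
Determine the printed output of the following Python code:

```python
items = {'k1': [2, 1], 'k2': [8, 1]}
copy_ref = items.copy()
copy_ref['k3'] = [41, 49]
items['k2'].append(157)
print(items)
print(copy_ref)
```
{'k1': [2, 1], 'k2': [8, 1, 157]}
{'k1': [2, 1], 'k2': [8, 1, 157], 'k3': [41, 49]}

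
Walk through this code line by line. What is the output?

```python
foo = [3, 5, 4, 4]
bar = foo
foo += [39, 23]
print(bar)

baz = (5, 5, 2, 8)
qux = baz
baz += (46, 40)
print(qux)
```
[3, 5, 4, 4, 39, 23]
(5, 5, 2, 8)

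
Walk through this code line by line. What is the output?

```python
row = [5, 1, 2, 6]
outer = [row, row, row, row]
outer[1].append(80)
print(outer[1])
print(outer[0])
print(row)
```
[5, 1, 2, 6, 80]
[5, 1, 2, 6, 80]
[5, 1, 2, 6, 80]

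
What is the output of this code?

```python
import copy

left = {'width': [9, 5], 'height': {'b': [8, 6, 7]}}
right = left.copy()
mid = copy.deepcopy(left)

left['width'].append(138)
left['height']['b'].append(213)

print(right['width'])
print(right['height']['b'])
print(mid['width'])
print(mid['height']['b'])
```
[9, 5, 138]
[8, 6, 7, 213]
[9, 5]
[8, 6, 7]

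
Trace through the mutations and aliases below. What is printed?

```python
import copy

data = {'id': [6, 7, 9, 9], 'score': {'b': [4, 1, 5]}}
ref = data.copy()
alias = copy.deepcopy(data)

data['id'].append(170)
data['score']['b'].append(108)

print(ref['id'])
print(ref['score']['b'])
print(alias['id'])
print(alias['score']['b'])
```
[6, 7, 9, 9, 170]
[4, 1, 5, 108]
[6, 7, 9, 9]
[4, 1, 5]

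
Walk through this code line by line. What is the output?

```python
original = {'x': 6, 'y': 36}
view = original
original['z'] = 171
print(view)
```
{'x': 6, 'y': 36, 'z': 171}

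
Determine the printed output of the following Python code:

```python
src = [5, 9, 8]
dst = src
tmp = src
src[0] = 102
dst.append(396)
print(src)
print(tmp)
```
[102, 9, 8, 396]
[102, 9, 8, 396]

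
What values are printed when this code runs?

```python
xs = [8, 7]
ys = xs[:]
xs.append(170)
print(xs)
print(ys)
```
[8, 7, 170]
[8, 7]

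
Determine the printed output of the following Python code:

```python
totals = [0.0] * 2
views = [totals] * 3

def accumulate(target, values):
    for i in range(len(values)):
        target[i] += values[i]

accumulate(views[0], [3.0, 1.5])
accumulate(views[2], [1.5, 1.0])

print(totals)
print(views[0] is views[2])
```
[4.5, 2.5]
True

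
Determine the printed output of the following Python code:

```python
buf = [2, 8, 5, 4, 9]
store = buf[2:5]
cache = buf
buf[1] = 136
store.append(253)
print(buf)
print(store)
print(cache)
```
[2, 136, 5, 4, 9]
[5, 4, 9, 253]
[2, 136, 5, 4, 9]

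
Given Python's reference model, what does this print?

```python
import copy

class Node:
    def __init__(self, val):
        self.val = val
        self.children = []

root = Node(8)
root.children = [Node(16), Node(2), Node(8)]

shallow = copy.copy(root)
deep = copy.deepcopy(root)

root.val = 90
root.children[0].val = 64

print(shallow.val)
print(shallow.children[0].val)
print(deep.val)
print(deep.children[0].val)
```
8
64
8
16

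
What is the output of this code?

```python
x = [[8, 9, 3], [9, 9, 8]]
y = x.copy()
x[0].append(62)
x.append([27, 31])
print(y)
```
[[8, 9, 3, 62], [9, 9, 8]]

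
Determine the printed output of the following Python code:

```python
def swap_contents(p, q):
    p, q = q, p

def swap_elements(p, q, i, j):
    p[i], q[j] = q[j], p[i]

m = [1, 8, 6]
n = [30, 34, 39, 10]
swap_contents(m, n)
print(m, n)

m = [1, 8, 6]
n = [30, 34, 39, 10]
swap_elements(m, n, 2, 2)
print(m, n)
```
[1, 8, 6] [30, 34, 39, 10]
[1, 8, 39] [30, 34, 6, 10]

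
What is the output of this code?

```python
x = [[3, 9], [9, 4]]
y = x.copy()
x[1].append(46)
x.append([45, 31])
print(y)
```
[[3, 9], [9, 4, 46]]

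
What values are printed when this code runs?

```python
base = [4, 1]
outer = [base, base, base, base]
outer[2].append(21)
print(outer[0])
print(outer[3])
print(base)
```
[4, 1, 21]
[4, 1, 21]
[4, 1, 21]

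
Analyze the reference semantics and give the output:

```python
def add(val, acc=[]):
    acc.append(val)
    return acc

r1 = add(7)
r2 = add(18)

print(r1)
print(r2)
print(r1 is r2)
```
[7, 18]
[7, 18]
True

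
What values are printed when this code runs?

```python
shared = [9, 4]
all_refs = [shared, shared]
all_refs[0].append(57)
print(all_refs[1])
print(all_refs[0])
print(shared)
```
[9, 4, 57]
[9, 4, 57]
[9, 4, 57]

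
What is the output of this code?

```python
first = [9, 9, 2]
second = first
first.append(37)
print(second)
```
[9, 9, 2, 37]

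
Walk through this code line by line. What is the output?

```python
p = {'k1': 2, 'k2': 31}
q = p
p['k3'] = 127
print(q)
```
{'k1': 2, 'k2': 31, 'k3': 127}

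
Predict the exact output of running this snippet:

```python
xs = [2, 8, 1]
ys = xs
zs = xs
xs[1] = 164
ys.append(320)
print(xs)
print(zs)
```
[2, 164, 1, 320]
[2, 164, 1, 320]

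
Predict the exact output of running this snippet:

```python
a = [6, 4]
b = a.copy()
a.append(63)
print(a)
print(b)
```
[6, 4, 63]
[6, 4]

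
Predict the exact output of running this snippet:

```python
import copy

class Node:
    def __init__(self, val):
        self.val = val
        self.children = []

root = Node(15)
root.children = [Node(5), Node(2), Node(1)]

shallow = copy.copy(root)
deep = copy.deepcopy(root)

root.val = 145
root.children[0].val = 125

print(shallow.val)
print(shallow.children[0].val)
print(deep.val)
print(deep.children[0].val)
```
15
125
15
5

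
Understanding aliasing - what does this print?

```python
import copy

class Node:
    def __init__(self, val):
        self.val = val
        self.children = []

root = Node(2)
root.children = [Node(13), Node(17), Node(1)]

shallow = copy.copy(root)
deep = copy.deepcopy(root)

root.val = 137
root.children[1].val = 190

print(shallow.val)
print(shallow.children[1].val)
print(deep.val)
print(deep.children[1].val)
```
2
190
2
17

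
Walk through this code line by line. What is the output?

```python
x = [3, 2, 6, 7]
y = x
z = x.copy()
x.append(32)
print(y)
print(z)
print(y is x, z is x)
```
[3, 2, 6, 7, 32]
[3, 2, 6, 7]
True False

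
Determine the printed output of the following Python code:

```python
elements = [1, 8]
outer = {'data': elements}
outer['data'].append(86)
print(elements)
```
[1, 8, 86]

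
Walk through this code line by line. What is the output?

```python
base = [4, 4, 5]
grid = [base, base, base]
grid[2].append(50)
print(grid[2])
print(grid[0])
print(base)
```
[4, 4, 5, 50]
[4, 4, 5, 50]
[4, 4, 5, 50]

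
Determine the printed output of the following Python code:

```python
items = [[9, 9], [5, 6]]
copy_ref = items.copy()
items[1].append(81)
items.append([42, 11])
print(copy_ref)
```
[[9, 9], [5, 6, 81]]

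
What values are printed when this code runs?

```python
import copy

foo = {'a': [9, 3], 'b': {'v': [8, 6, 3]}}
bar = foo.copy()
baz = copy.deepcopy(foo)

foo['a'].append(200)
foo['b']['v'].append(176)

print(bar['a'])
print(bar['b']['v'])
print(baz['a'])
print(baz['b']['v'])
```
[9, 3, 200]
[8, 6, 3, 176]
[9, 3]
[8, 6, 3]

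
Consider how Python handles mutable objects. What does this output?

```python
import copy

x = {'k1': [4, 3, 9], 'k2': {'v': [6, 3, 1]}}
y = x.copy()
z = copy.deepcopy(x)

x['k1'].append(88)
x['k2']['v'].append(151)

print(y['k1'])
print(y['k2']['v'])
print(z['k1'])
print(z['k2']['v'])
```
[4, 3, 9, 88]
[6, 3, 1, 151]
[4, 3, 9]
[6, 3, 1]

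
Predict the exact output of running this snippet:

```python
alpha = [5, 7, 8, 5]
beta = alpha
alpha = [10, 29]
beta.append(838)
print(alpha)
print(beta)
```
[10, 29]
[5, 7, 8, 5, 838]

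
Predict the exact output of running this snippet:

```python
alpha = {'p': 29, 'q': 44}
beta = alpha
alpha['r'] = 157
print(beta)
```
{'p': 29, 'q': 44, 'r': 157}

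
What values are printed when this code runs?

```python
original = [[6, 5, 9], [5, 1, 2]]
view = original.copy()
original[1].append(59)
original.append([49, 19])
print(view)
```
[[6, 5, 9], [5, 1, 2, 59]]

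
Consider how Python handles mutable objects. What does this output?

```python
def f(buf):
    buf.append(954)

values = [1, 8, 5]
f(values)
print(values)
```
[1, 8, 5, 954]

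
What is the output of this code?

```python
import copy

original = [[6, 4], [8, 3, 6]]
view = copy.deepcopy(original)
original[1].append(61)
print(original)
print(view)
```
[[6, 4], [8, 3, 6, 61]]
[[6, 4], [8, 3, 6]]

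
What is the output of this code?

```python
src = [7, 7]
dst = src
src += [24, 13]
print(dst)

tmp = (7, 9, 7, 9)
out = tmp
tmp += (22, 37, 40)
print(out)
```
[7, 7, 24, 13]
(7, 9, 7, 9)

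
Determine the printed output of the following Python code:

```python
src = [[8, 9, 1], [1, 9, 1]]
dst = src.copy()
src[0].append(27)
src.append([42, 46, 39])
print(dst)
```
[[8, 9, 1, 27], [1, 9, 1]]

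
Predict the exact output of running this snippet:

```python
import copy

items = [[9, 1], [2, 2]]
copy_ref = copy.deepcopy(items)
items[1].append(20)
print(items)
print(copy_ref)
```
[[9, 1], [2, 2, 20]]
[[9, 1], [2, 2]]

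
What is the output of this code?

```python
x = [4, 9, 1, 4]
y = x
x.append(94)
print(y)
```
[4, 9, 1, 4, 94]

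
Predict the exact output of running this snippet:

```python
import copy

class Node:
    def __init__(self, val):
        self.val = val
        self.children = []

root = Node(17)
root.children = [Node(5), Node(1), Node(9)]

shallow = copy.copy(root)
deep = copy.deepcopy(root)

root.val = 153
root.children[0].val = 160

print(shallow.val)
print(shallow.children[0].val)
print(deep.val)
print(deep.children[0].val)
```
17
160
17
5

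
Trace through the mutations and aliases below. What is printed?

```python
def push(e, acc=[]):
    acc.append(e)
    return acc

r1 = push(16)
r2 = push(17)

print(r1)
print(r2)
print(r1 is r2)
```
[16, 17]
[16, 17]
True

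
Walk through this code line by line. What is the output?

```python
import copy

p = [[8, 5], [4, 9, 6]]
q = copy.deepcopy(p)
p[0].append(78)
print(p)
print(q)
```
[[8, 5, 78], [4, 9, 6]]
[[8, 5], [4, 9, 6]]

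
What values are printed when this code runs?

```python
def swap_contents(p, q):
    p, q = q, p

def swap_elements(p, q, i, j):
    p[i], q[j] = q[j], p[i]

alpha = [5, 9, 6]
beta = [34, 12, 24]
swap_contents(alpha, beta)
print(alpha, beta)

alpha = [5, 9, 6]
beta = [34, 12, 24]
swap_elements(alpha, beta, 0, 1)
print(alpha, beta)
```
[5, 9, 6] [34, 12, 24]
[12, 9, 6] [34, 5, 24]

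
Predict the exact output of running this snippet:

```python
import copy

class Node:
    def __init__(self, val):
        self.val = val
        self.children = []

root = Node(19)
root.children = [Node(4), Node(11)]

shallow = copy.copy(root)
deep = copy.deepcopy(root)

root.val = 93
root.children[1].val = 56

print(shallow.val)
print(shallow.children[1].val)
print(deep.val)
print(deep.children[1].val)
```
19
56
19
11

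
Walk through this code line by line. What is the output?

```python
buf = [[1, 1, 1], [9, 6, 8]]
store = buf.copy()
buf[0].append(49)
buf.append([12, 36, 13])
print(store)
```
[[1, 1, 1, 49], [9, 6, 8]]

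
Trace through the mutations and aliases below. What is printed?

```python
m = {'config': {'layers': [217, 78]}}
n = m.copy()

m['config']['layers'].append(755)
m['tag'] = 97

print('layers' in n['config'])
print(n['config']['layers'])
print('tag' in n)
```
True
[217, 78, 755]
False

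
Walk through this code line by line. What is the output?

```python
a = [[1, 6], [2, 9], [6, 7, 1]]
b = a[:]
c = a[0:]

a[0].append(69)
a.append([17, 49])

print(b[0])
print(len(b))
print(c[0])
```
[1, 6, 69]
3
[1, 6, 69]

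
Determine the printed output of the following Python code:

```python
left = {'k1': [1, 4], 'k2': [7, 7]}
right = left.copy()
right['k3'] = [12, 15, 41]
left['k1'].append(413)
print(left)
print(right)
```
{'k1': [1, 4, 413], 'k2': [7, 7]}
{'k1': [1, 4, 413], 'k2': [7, 7], 'k3': [12, 15, 41]}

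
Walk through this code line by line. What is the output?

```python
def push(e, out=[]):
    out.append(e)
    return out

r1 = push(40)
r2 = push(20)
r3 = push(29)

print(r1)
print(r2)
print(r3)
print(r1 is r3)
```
[40, 20, 29]
[40, 20, 29]
[40, 20, 29]
True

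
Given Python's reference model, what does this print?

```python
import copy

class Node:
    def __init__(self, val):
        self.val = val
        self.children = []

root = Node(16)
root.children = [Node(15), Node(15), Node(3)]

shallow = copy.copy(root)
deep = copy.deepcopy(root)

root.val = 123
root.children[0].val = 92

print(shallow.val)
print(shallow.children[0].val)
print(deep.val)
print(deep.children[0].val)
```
16
92
16
15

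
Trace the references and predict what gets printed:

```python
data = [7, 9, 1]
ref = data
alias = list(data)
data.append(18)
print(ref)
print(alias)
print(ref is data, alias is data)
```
[7, 9, 1, 18]
[7, 9, 1]
True False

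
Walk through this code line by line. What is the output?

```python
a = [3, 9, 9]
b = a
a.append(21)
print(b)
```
[3, 9, 9, 21]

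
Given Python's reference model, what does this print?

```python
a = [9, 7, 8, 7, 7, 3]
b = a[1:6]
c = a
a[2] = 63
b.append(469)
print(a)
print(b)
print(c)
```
[9, 7, 63, 7, 7, 3]
[7, 8, 7, 7, 3, 469]
[9, 7, 63, 7, 7, 3]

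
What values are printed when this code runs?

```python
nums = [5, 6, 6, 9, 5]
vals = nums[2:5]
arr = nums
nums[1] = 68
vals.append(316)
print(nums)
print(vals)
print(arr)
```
[5, 68, 6, 9, 5]
[6, 9, 5, 316]
[5, 68, 6, 9, 5]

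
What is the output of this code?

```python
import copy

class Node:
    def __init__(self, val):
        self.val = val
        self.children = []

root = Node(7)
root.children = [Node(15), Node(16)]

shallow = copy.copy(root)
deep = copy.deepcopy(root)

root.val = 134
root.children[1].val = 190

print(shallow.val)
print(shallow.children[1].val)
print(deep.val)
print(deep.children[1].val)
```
7
190
7
16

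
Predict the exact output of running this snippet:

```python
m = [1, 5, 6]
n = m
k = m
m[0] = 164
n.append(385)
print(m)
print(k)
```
[164, 5, 6, 385]
[164, 5, 6, 385]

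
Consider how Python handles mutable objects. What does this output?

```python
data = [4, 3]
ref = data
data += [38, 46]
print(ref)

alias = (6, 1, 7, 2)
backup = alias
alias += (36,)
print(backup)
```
[4, 3, 38, 46]
(6, 1, 7, 2)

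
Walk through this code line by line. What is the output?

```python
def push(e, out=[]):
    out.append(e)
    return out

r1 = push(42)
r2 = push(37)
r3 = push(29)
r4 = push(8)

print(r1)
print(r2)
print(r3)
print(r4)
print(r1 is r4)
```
[42, 37, 29, 8]
[42, 37, 29, 8]
[42, 37, 29, 8]
[42, 37, 29, 8]
True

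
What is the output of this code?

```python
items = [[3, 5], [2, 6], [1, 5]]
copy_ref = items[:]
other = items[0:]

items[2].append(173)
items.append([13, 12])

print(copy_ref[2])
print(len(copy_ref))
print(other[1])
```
[1, 5, 173]
3
[2, 6]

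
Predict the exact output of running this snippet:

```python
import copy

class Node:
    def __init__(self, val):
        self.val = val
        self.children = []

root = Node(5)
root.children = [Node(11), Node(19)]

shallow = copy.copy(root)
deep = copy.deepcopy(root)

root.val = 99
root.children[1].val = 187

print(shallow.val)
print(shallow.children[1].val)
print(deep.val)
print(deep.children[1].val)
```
5
187
5
19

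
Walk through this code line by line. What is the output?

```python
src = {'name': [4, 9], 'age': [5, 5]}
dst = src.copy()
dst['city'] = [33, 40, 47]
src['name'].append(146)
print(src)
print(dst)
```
{'name': [4, 9, 146], 'age': [5, 5]}
{'name': [4, 9, 146], 'age': [5, 5], 'city': [33, 40, 47]}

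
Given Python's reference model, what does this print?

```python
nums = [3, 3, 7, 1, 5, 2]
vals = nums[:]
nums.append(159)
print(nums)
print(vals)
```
[3, 3, 7, 1, 5, 2, 159]
[3, 3, 7, 1, 5, 2]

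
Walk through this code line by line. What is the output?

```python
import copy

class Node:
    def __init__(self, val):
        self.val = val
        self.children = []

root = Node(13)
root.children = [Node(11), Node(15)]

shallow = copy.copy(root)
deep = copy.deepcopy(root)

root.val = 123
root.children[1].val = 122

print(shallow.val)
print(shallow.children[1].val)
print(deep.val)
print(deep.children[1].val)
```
13
122
13
15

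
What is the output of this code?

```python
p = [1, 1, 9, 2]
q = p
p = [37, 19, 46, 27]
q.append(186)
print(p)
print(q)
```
[37, 19, 46, 27]
[1, 1, 9, 2, 186]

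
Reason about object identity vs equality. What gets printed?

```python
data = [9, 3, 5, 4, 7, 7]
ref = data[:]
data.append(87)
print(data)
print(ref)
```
[9, 3, 5, 4, 7, 7, 87]
[9, 3, 5, 4, 7, 7]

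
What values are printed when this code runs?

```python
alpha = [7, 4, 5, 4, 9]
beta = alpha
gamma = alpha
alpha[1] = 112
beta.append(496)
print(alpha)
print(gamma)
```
[7, 112, 5, 4, 9, 496]
[7, 112, 5, 4, 9, 496]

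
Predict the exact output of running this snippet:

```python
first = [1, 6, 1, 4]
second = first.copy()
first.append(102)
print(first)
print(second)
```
[1, 6, 1, 4, 102]
[1, 6, 1, 4]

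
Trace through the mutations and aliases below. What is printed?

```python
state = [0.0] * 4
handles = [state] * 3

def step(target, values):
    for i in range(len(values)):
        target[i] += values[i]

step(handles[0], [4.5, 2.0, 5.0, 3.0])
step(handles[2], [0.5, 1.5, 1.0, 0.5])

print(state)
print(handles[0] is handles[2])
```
[5.0, 3.5, 6.0, 3.5]
True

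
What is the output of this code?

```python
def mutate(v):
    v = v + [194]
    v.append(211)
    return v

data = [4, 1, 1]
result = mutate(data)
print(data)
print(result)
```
[4, 1, 1]
[4, 1, 1, 194, 211]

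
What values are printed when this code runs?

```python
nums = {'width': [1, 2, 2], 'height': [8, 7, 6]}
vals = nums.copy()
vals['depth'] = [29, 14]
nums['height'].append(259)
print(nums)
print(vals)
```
{'width': [1, 2, 2], 'height': [8, 7, 6, 259]}
{'width': [1, 2, 2], 'height': [8, 7, 6, 259], 'depth': [29, 14]}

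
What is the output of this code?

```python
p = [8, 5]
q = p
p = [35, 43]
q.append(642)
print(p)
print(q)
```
[35, 43]
[8, 5, 642]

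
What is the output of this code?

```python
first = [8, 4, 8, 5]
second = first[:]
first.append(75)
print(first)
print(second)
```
[8, 4, 8, 5, 75]
[8, 4, 8, 5]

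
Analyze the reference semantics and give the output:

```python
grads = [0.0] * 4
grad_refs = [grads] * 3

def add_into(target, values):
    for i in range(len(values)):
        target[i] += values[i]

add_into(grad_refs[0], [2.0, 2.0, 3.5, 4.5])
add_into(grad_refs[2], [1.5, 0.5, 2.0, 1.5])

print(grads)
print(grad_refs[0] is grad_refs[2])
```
[3.5, 2.5, 5.5, 6.0]
True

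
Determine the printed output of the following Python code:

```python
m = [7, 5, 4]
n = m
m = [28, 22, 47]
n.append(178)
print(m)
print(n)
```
[28, 22, 47]
[7, 5, 4, 178]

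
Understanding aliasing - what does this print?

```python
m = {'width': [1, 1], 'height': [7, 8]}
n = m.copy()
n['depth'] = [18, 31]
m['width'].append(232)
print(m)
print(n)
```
{'width': [1, 1, 232], 'height': [7, 8]}
{'width': [1, 1, 232], 'height': [7, 8], 'depth': [18, 31]}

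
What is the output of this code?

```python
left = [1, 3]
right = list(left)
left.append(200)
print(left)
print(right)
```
[1, 3, 200]
[1, 3]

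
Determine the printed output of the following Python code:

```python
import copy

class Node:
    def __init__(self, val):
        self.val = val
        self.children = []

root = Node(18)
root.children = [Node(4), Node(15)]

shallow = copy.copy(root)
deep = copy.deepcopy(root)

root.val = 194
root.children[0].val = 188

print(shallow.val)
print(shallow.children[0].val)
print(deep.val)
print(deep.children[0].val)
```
18
188
18
4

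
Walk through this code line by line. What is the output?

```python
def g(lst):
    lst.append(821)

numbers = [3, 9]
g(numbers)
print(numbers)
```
[3, 9, 821]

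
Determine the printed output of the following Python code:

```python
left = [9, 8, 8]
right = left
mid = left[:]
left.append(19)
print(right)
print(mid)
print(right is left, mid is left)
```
[9, 8, 8, 19]
[9, 8, 8]
True False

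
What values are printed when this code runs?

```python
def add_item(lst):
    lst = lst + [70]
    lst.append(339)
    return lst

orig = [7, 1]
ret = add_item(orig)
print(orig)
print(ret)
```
[7, 1]
[7, 1, 70, 339]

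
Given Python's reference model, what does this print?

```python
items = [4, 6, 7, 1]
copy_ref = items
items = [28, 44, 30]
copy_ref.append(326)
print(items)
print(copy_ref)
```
[28, 44, 30]
[4, 6, 7, 1, 326]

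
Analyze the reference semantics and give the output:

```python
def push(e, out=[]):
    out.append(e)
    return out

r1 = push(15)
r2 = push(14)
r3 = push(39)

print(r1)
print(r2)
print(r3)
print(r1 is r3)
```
[15, 14, 39]
[15, 14, 39]
[15, 14, 39]
True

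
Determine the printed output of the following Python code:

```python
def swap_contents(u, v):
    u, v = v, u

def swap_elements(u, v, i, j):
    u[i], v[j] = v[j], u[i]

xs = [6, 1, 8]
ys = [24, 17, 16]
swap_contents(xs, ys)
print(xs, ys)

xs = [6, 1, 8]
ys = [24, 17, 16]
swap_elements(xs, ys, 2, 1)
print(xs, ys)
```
[6, 1, 8] [24, 17, 16]
[6, 1, 17] [24, 8, 16]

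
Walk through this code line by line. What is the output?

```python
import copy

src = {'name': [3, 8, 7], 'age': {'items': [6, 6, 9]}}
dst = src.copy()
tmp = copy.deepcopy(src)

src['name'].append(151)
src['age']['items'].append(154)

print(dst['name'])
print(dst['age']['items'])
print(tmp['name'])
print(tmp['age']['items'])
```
[3, 8, 7, 151]
[6, 6, 9, 154]
[3, 8, 7]
[6, 6, 9]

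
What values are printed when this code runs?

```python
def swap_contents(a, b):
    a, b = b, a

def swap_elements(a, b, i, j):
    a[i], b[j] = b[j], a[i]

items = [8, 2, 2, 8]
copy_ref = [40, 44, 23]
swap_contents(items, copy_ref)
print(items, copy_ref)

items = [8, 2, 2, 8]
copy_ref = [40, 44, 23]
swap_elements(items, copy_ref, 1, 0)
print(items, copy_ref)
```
[8, 2, 2, 8] [40, 44, 23]
[8, 40, 2, 8] [2, 44, 23]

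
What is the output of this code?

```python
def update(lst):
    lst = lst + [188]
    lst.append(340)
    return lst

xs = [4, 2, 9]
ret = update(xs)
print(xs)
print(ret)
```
[4, 2, 9]
[4, 2, 9, 188, 340]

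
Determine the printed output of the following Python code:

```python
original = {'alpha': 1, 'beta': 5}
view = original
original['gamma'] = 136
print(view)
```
{'alpha': 1, 'beta': 5, 'gamma': 136}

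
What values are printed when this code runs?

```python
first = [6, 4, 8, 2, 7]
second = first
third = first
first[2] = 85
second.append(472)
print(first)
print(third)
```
[6, 4, 85, 2, 7, 472]
[6, 4, 85, 2, 7, 472]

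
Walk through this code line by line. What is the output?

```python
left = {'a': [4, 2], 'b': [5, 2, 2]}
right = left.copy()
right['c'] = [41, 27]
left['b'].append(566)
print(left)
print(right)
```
{'a': [4, 2], 'b': [5, 2, 2, 566]}
{'a': [4, 2], 'b': [5, 2, 2, 566], 'c': [41, 27]}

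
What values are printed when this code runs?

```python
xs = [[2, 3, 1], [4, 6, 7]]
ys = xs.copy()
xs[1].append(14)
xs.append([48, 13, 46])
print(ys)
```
[[2, 3, 1], [4, 6, 7, 14]]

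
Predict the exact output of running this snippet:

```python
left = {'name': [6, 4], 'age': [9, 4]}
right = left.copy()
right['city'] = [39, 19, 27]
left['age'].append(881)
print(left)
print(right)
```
{'name': [6, 4], 'age': [9, 4, 881]}
{'name': [6, 4], 'age': [9, 4, 881], 'city': [39, 19, 27]}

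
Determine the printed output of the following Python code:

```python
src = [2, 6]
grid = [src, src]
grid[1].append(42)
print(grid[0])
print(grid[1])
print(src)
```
[2, 6, 42]
[2, 6, 42]
[2, 6, 42]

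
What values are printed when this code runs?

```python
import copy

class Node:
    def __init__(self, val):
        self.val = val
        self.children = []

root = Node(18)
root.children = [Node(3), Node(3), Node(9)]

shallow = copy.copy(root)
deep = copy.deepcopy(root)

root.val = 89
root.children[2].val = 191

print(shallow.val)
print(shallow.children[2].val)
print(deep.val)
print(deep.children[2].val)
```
18
191
18
9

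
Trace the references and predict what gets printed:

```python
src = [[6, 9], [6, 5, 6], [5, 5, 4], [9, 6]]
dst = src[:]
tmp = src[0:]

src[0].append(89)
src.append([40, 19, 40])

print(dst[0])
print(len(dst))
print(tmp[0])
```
[6, 9, 89]
4
[6, 9, 89]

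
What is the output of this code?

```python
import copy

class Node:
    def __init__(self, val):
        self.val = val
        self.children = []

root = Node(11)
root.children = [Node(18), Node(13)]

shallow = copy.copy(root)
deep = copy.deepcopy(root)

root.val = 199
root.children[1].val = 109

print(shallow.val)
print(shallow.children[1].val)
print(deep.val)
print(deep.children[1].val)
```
11
109
11
13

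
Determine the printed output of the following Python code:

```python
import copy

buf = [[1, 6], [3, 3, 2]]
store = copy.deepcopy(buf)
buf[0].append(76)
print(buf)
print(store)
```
[[1, 6, 76], [3, 3, 2]]
[[1, 6], [3, 3, 2]]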